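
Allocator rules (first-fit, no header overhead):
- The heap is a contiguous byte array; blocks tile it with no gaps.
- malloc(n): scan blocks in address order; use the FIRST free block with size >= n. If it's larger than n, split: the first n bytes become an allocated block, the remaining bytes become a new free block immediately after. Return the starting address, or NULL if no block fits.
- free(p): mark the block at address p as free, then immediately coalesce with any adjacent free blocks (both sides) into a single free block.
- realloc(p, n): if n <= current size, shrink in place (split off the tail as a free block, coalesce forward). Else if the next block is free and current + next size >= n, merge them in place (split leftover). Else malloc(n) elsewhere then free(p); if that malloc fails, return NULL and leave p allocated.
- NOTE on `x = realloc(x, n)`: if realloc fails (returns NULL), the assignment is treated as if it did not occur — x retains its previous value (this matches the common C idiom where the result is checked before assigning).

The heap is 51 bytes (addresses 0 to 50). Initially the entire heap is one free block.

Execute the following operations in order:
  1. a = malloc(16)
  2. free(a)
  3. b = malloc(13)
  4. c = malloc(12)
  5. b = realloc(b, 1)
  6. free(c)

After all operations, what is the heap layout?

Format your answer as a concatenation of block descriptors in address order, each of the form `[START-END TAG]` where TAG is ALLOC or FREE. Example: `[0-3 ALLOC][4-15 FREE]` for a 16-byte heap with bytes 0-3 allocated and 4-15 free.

Op 1: a = malloc(16) -> a = 0; heap: [0-15 ALLOC][16-50 FREE]
Op 2: free(a) -> (freed a); heap: [0-50 FREE]
Op 3: b = malloc(13) -> b = 0; heap: [0-12 ALLOC][13-50 FREE]
Op 4: c = malloc(12) -> c = 13; heap: [0-12 ALLOC][13-24 ALLOC][25-50 FREE]
Op 5: b = realloc(b, 1) -> b = 0; heap: [0-0 ALLOC][1-12 FREE][13-24 ALLOC][25-50 FREE]
Op 6: free(c) -> (freed c); heap: [0-0 ALLOC][1-50 FREE]

Answer: [0-0 ALLOC][1-50 FREE]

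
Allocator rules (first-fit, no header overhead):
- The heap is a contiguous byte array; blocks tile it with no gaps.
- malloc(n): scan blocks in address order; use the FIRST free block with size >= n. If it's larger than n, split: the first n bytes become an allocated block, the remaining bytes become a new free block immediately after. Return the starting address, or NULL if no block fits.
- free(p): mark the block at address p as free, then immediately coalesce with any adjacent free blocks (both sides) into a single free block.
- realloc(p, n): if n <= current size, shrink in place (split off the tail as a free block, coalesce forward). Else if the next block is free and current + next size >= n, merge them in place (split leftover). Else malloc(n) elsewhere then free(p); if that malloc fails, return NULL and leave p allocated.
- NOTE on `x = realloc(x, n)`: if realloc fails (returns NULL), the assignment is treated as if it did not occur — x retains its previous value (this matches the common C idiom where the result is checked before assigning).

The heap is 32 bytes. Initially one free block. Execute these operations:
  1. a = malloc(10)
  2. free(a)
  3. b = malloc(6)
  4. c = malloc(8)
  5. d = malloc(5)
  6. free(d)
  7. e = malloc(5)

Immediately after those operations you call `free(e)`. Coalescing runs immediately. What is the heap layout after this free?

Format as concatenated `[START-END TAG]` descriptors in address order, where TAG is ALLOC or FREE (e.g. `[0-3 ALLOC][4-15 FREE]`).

Op 1: a = malloc(10) -> a = 0; heap: [0-9 ALLOC][10-31 FREE]
Op 2: free(a) -> (freed a); heap: [0-31 FREE]
Op 3: b = malloc(6) -> b = 0; heap: [0-5 ALLOC][6-31 FREE]
Op 4: c = malloc(8) -> c = 6; heap: [0-5 ALLOC][6-13 ALLOC][14-31 FREE]
Op 5: d = malloc(5) -> d = 14; heap: [0-5 ALLOC][6-13 ALLOC][14-18 ALLOC][19-31 FREE]
Op 6: free(d) -> (freed d); heap: [0-5 ALLOC][6-13 ALLOC][14-31 FREE]
Op 7: e = malloc(5) -> e = 14; heap: [0-5 ALLOC][6-13 ALLOC][14-18 ALLOC][19-31 FREE]
free(e): e = 14 -> block [14-18 ALLOC]; mark free, coalesce with adjacent free neighbors -> [0-5 ALLOC][6-13 ALLOC][14-31 FREE]

Answer: [0-5 ALLOC][6-13 ALLOC][14-31 FREE]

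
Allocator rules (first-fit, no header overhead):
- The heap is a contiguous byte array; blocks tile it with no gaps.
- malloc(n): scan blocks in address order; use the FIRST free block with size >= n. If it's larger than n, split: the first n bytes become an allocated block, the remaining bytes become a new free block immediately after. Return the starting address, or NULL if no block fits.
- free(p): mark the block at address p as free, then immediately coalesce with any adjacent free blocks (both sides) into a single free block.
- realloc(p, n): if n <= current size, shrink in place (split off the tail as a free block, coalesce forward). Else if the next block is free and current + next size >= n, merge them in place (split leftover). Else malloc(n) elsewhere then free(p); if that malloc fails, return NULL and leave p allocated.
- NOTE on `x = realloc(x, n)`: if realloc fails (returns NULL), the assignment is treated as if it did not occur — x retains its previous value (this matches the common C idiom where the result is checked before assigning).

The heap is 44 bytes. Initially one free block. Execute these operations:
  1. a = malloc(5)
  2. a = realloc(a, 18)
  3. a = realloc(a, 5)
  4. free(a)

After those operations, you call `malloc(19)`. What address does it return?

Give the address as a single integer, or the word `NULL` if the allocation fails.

Op 1: a = malloc(5) -> a = 0; heap: [0-4 ALLOC][5-43 FREE]
Op 2: a = realloc(a, 18) -> a = 0; heap: [0-17 ALLOC][18-43 FREE]
Op 3: a = realloc(a, 5) -> a = 0; heap: [0-4 ALLOC][5-43 FREE]
Op 4: free(a) -> (freed a); heap: [0-43 FREE]
malloc(19): first-fit scan over [0-43 FREE] -> 0

Answer: 0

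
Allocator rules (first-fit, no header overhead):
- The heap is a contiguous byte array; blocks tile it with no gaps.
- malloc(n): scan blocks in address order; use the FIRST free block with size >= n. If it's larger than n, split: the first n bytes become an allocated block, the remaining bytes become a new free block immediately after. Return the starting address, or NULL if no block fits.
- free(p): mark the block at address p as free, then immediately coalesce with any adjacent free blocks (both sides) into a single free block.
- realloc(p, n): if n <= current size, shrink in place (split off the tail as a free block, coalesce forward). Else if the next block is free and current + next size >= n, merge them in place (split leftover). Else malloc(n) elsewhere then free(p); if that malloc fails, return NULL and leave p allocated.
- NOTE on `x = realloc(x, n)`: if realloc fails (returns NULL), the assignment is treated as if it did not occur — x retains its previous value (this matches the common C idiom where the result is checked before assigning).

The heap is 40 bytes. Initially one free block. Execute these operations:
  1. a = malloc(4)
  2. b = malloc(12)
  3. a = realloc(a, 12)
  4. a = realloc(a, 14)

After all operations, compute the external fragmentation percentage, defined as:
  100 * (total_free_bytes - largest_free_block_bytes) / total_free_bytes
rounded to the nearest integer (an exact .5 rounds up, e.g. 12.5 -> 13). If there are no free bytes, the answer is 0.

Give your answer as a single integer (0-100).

Answer: 29

Derivation:
Op 1: a = malloc(4) -> a = 0; heap: [0-3 ALLOC][4-39 FREE]
Op 2: b = malloc(12) -> b = 4; heap: [0-3 ALLOC][4-15 ALLOC][16-39 FREE]
Op 3: a = realloc(a, 12) -> a = 16; heap: [0-3 FREE][4-15 ALLOC][16-27 ALLOC][28-39 FREE]
Op 4: a = realloc(a, 14) -> a = 16; heap: [0-3 FREE][4-15 ALLOC][16-29 ALLOC][30-39 FREE]
Free blocks: [4 10] total_free=14 largest=10 -> 100*(14-10)/14 = 400/14 ≈ 28.571 -> rounds to 29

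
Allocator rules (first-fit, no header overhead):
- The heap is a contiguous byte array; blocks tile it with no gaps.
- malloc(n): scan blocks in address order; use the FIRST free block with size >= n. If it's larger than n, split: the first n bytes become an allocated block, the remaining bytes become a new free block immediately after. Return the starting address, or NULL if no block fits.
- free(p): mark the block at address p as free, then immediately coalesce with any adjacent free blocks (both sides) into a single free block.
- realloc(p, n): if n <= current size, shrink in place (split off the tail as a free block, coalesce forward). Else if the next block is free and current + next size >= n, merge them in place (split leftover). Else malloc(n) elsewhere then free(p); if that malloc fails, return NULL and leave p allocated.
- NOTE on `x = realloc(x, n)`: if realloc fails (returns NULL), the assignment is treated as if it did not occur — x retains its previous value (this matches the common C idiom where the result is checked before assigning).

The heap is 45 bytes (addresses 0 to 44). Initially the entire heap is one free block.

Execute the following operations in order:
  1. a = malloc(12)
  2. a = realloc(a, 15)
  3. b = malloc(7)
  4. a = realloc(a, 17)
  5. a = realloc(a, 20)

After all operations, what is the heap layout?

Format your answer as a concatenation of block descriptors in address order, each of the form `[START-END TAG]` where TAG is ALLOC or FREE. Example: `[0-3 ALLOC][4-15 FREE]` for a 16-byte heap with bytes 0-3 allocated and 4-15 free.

Answer: [0-14 FREE][15-21 ALLOC][22-41 ALLOC][42-44 FREE]

Derivation:
Op 1: a = malloc(12) -> a = 0; heap: [0-11 ALLOC][12-44 FREE]
Op 2: a = realloc(a, 15) -> a = 0; heap: [0-14 ALLOC][15-44 FREE]
Op 3: b = malloc(7) -> b = 15; heap: [0-14 ALLOC][15-21 ALLOC][22-44 FREE]
Op 4: a = realloc(a, 17) -> a = 22; heap: [0-14 FREE][15-21 ALLOC][22-38 ALLOC][39-44 FREE]
Op 5: a = realloc(a, 20) -> a = 22; heap: [0-14 FREE][15-21 ALLOC][22-41 ALLOC][42-44 FREE]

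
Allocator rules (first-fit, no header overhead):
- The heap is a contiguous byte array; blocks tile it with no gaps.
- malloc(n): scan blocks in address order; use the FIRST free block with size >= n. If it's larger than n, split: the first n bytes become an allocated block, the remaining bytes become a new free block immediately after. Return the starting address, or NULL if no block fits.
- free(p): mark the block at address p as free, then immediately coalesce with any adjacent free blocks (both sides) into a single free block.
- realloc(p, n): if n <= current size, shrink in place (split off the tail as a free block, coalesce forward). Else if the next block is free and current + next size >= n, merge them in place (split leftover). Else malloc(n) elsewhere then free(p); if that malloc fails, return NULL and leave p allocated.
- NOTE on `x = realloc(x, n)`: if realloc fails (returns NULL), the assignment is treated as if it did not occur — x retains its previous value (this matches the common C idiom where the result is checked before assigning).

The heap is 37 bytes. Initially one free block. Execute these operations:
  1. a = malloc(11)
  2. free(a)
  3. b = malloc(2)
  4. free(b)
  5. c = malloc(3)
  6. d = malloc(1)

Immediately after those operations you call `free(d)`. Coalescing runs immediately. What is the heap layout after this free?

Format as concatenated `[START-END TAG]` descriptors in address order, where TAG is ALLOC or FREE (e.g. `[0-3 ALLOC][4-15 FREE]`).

Op 1: a = malloc(11) -> a = 0; heap: [0-10 ALLOC][11-36 FREE]
Op 2: free(a) -> (freed a); heap: [0-36 FREE]
Op 3: b = malloc(2) -> b = 0; heap: [0-1 ALLOC][2-36 FREE]
Op 4: free(b) -> (freed b); heap: [0-36 FREE]
Op 5: c = malloc(3) -> c = 0; heap: [0-2 ALLOC][3-36 FREE]
Op 6: d = malloc(1) -> d = 3; heap: [0-2 ALLOC][3-3 ALLOC][4-36 FREE]
free(d): d = 3 -> block [3-3 ALLOC]; mark free, coalesce with adjacent free neighbors -> [0-2 ALLOC][3-36 FREE]

Answer: [0-2 ALLOC][3-36 FREE]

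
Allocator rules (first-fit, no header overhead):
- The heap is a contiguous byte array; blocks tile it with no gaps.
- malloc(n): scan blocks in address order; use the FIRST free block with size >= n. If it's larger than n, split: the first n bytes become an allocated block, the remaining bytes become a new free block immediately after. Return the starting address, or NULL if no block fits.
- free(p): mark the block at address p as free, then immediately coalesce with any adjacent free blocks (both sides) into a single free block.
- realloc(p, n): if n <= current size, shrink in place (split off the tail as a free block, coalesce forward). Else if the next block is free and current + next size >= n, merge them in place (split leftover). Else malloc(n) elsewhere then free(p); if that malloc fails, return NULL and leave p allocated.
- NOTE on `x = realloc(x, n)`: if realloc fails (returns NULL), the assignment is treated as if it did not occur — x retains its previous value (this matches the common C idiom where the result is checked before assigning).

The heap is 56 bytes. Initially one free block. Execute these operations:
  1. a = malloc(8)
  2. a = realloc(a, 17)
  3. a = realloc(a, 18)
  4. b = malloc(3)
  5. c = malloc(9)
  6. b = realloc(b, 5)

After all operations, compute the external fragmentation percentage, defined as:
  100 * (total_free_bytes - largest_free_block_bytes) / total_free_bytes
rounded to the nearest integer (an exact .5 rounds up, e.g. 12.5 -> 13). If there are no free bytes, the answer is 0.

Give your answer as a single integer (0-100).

Op 1: a = malloc(8) -> a = 0; heap: [0-7 ALLOC][8-55 FREE]
Op 2: a = realloc(a, 17) -> a = 0; heap: [0-16 ALLOC][17-55 FREE]
Op 3: a = realloc(a, 18) -> a = 0; heap: [0-17 ALLOC][18-55 FREE]
Op 4: b = malloc(3) -> b = 18; heap: [0-17 ALLOC][18-20 ALLOC][21-55 FREE]
Op 5: c = malloc(9) -> c = 21; heap: [0-17 ALLOC][18-20 ALLOC][21-29 ALLOC][30-55 FREE]
Op 6: b = realloc(b, 5) -> b = 30; heap: [0-17 ALLOC][18-20 FREE][21-29 ALLOC][30-34 ALLOC][35-55 FREE]
Free blocks: [3 21] total_free=24 largest=21 -> 100*(24-21)/24 = 300/24 = 12.5 -> rounds to 13

Answer: 13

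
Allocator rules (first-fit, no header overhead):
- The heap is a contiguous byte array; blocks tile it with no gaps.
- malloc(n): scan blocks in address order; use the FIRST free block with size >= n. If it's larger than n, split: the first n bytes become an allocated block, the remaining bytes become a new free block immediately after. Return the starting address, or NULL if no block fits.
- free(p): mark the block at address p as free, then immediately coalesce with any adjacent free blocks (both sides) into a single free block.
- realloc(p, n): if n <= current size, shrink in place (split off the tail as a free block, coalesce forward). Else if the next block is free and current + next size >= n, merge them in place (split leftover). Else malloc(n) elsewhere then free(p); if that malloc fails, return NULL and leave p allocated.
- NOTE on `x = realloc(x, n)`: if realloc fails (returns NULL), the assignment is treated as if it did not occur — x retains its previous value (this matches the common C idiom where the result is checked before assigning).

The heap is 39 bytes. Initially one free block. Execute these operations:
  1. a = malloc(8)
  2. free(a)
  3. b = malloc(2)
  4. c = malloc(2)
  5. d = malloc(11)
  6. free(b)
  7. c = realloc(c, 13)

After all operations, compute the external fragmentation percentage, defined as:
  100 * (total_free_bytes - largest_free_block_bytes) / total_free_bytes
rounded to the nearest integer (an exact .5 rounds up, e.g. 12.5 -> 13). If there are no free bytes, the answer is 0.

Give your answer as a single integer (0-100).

Op 1: a = malloc(8) -> a = 0; heap: [0-7 ALLOC][8-38 FREE]
Op 2: free(a) -> (freed a); heap: [0-38 FREE]
Op 3: b = malloc(2) -> b = 0; heap: [0-1 ALLOC][2-38 FREE]
Op 4: c = malloc(2) -> c = 2; heap: [0-1 ALLOC][2-3 ALLOC][4-38 FREE]
Op 5: d = malloc(11) -> d = 4; heap: [0-1 ALLOC][2-3 ALLOC][4-14 ALLOC][15-38 FREE]
Op 6: free(b) -> (freed b); heap: [0-1 FREE][2-3 ALLOC][4-14 ALLOC][15-38 FREE]
Op 7: c = realloc(c, 13) -> c = 15; heap: [0-3 FREE][4-14 ALLOC][15-27 ALLOC][28-38 FREE]
Free blocks: [4 11] total_free=15 largest=11 -> 100*(15-11)/15 = 400/15 ≈ 26.667 -> rounds to 27

Answer: 27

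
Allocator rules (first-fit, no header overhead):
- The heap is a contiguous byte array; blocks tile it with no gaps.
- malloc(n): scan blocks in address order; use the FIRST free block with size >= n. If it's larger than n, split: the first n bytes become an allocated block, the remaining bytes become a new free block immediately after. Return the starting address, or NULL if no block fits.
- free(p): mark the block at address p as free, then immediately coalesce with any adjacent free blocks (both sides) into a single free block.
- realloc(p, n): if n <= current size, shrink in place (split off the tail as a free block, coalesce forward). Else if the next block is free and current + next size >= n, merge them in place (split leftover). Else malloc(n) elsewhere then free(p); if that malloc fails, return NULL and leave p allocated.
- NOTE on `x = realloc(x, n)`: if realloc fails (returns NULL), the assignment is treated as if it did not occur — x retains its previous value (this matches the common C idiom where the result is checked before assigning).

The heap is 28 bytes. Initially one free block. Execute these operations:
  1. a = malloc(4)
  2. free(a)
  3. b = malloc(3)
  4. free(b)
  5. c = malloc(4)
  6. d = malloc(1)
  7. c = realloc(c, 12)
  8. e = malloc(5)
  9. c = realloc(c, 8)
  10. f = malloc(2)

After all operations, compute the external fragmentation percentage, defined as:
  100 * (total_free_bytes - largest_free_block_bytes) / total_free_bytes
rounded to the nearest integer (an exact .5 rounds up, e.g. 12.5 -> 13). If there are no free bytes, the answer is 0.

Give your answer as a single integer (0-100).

Answer: 50

Derivation:
Op 1: a = malloc(4) -> a = 0; heap: [0-3 ALLOC][4-27 FREE]
Op 2: free(a) -> (freed a); heap: [0-27 FREE]
Op 3: b = malloc(3) -> b = 0; heap: [0-2 ALLOC][3-27 FREE]
Op 4: free(b) -> (freed b); heap: [0-27 FREE]
Op 5: c = malloc(4) -> c = 0; heap: [0-3 ALLOC][4-27 FREE]
Op 6: d = malloc(1) -> d = 4; heap: [0-3 ALLOC][4-4 ALLOC][5-27 FREE]
Op 7: c = realloc(c, 12) -> c = 5; heap: [0-3 FREE][4-4 ALLOC][5-16 ALLOC][17-27 FREE]
Op 8: e = malloc(5) -> e = 17; heap: [0-3 FREE][4-4 ALLOC][5-16 ALLOC][17-21 ALLOC][22-27 FREE]
Op 9: c = realloc(c, 8) -> c = 5; heap: [0-3 FREE][4-4 ALLOC][5-12 ALLOC][13-16 FREE][17-21 ALLOC][22-27 FREE]
Op 10: f = malloc(2) -> f = 0; heap: [0-1 ALLOC][2-3 FREE][4-4 ALLOC][5-12 ALLOC][13-16 FREE][17-21 ALLOC][22-27 FREE]
Free blocks: [2 4 6] total_free=12 largest=6 -> 100*(12-6)/12 = 600/12 = 50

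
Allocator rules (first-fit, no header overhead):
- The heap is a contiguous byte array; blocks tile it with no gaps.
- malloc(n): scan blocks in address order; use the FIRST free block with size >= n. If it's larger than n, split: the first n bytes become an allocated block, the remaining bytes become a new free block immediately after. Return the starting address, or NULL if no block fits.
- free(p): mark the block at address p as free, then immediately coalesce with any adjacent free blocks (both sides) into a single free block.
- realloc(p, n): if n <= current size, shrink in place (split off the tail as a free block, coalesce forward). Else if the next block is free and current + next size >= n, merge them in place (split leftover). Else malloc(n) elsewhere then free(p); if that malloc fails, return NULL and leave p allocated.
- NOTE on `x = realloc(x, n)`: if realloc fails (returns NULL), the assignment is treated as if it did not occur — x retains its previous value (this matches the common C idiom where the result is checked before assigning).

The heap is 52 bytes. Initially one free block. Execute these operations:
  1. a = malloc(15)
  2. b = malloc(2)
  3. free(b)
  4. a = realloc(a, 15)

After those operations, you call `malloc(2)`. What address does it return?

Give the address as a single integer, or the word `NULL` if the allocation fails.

Op 1: a = malloc(15) -> a = 0; heap: [0-14 ALLOC][15-51 FREE]
Op 2: b = malloc(2) -> b = 15; heap: [0-14 ALLOC][15-16 ALLOC][17-51 FREE]
Op 3: free(b) -> (freed b); heap: [0-14 ALLOC][15-51 FREE]
Op 4: a = realloc(a, 15) -> a = 0; heap: [0-14 ALLOC][15-51 FREE]
malloc(2): first-fit scan over [0-14 ALLOC][15-51 FREE] -> 15

Answer: 15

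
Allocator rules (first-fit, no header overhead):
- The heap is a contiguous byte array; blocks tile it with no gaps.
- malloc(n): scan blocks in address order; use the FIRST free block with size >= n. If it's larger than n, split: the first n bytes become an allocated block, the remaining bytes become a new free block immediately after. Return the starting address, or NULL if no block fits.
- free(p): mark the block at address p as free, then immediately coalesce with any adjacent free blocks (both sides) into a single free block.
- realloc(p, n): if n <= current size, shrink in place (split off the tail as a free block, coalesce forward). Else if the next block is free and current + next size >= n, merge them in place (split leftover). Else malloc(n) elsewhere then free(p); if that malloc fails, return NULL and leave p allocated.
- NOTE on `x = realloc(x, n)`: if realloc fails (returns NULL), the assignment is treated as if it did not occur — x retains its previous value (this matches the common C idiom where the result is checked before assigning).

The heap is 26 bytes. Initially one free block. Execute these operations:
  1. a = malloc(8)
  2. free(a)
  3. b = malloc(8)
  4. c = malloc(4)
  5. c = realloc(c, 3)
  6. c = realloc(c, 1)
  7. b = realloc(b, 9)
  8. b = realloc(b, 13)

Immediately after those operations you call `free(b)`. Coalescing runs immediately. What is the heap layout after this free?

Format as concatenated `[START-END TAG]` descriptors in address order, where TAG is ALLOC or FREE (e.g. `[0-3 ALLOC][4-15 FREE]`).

Answer: [0-7 FREE][8-8 ALLOC][9-25 FREE]

Derivation:
Op 1: a = malloc(8) -> a = 0; heap: [0-7 ALLOC][8-25 FREE]
Op 2: free(a) -> (freed a); heap: [0-25 FREE]
Op 3: b = malloc(8) -> b = 0; heap: [0-7 ALLOC][8-25 FREE]
Op 4: c = malloc(4) -> c = 8; heap: [0-7 ALLOC][8-11 ALLOC][12-25 FREE]
Op 5: c = realloc(c, 3) -> c = 8; heap: [0-7 ALLOC][8-10 ALLOC][11-25 FREE]
Op 6: c = realloc(c, 1) -> c = 8; heap: [0-7 ALLOC][8-8 ALLOC][9-25 FREE]
Op 7: b = realloc(b, 9) -> b = 9; heap: [0-7 FREE][8-8 ALLOC][9-17 ALLOC][18-25 FREE]
Op 8: b = realloc(b, 13) -> b = 9; heap: [0-7 FREE][8-8 ALLOC][9-21 ALLOC][22-25 FREE]
free(b): b = 9 -> block [9-21 ALLOC]; mark free, coalesce with adjacent free neighbors -> [0-7 FREE][8-8 ALLOC][9-25 FREE]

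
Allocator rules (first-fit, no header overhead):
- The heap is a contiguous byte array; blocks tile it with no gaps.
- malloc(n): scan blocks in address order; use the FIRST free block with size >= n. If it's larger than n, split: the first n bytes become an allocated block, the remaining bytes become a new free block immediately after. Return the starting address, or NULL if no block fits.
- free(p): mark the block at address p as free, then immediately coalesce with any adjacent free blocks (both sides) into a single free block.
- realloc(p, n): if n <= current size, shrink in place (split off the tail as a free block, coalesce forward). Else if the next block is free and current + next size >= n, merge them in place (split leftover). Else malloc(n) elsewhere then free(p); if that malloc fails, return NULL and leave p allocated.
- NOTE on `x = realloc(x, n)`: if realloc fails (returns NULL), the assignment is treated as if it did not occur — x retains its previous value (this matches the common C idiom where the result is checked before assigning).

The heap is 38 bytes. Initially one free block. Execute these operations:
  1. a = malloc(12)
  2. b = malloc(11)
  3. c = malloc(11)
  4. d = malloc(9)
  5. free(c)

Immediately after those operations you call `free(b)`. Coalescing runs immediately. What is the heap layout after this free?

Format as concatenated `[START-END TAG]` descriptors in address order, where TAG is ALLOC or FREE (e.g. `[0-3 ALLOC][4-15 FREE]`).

Answer: [0-11 ALLOC][12-37 FREE]

Derivation:
Op 1: a = malloc(12) -> a = 0; heap: [0-11 ALLOC][12-37 FREE]
Op 2: b = malloc(11) -> b = 12; heap: [0-11 ALLOC][12-22 ALLOC][23-37 FREE]
Op 3: c = malloc(11) -> c = 23; heap: [0-11 ALLOC][12-22 ALLOC][23-33 ALLOC][34-37 FREE]
Op 4: d = malloc(9) -> d = NULL; heap: [0-11 ALLOC][12-22 ALLOC][23-33 ALLOC][34-37 FREE]
Op 5: free(c) -> (freed c); heap: [0-11 ALLOC][12-22 ALLOC][23-37 FREE]
free(b): b = 12 -> block [12-22 ALLOC]; mark free, coalesce with adjacent free neighbors -> [0-11 ALLOC][12-37 FREE]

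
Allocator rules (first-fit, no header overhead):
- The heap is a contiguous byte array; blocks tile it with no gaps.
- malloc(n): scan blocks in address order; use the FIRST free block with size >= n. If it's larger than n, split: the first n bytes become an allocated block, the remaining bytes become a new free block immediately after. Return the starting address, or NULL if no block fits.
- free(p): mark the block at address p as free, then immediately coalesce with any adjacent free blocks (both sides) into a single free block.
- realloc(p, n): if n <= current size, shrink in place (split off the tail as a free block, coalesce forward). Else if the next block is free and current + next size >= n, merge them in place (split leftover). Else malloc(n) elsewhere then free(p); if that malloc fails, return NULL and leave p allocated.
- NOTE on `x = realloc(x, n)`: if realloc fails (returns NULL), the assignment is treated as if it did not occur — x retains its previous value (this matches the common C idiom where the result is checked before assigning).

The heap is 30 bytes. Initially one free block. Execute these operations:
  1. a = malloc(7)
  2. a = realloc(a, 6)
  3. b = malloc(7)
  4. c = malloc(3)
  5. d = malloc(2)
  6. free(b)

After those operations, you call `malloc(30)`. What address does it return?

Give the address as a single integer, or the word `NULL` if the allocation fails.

Answer: NULL

Derivation:
Op 1: a = malloc(7) -> a = 0; heap: [0-6 ALLOC][7-29 FREE]
Op 2: a = realloc(a, 6) -> a = 0; heap: [0-5 ALLOC][6-29 FREE]
Op 3: b = malloc(7) -> b = 6; heap: [0-5 ALLOC][6-12 ALLOC][13-29 FREE]
Op 4: c = malloc(3) -> c = 13; heap: [0-5 ALLOC][6-12 ALLOC][13-15 ALLOC][16-29 FREE]
Op 5: d = malloc(2) -> d = 16; heap: [0-5 ALLOC][6-12 ALLOC][13-15 ALLOC][16-17 ALLOC][18-29 FREE]
Op 6: free(b) -> (freed b); heap: [0-5 ALLOC][6-12 FREE][13-15 ALLOC][16-17 ALLOC][18-29 FREE]
malloc(30): first-fit scan over [0-5 ALLOC][6-12 FREE][13-15 ALLOC][16-17 ALLOC][18-29 FREE] -> NULL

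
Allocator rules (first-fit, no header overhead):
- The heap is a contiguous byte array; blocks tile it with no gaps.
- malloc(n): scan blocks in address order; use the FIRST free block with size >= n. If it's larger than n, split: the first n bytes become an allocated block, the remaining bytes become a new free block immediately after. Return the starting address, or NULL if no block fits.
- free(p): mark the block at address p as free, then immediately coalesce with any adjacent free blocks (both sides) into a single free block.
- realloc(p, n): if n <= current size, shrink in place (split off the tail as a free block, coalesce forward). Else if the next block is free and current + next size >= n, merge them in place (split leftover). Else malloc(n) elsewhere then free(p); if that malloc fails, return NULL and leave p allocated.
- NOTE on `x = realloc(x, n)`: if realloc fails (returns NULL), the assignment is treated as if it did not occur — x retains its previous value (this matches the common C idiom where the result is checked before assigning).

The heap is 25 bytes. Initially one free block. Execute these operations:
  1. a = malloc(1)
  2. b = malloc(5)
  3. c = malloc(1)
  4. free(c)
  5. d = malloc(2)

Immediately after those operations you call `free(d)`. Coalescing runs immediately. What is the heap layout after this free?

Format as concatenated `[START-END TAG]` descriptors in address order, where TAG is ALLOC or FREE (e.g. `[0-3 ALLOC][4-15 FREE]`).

Answer: [0-0 ALLOC][1-5 ALLOC][6-24 FREE]

Derivation:
Op 1: a = malloc(1) -> a = 0; heap: [0-0 ALLOC][1-24 FREE]
Op 2: b = malloc(5) -> b = 1; heap: [0-0 ALLOC][1-5 ALLOC][6-24 FREE]
Op 3: c = malloc(1) -> c = 6; heap: [0-0 ALLOC][1-5 ALLOC][6-6 ALLOC][7-24 FREE]
Op 4: free(c) -> (freed c); heap: [0-0 ALLOC][1-5 ALLOC][6-24 FREE]
Op 5: d = malloc(2) -> d = 6; heap: [0-0 ALLOC][1-5 ALLOC][6-7 ALLOC][8-24 FREE]
free(d): d = 6 -> block [6-7 ALLOC]; mark free, coalesce with adjacent free neighbors -> [0-0 ALLOC][1-5 ALLOC][6-24 FREE]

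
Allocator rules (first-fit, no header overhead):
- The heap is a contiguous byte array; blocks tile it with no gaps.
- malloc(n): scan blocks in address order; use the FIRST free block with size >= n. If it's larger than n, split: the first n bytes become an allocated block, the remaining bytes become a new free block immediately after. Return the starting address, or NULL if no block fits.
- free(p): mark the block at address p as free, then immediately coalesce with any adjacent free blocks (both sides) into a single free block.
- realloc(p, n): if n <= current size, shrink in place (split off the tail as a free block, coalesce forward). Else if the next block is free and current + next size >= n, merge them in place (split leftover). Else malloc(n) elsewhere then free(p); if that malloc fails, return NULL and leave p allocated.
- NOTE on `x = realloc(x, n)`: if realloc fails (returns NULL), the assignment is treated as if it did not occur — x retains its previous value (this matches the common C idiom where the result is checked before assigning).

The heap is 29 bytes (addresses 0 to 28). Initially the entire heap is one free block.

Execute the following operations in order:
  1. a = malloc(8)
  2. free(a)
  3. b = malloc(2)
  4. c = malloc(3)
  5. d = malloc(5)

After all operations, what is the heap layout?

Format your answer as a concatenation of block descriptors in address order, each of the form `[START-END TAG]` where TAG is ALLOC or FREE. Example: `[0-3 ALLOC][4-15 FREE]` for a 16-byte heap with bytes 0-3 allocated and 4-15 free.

Op 1: a = malloc(8) -> a = 0; heap: [0-7 ALLOC][8-28 FREE]
Op 2: free(a) -> (freed a); heap: [0-28 FREE]
Op 3: b = malloc(2) -> b = 0; heap: [0-1 ALLOC][2-28 FREE]
Op 4: c = malloc(3) -> c = 2; heap: [0-1 ALLOC][2-4 ALLOC][5-28 FREE]
Op 5: d = malloc(5) -> d = 5; heap: [0-1 ALLOC][2-4 ALLOC][5-9 ALLOC][10-28 FREE]

Answer: [0-1 ALLOC][2-4 ALLOC][5-9 ALLOC][10-28 FREE]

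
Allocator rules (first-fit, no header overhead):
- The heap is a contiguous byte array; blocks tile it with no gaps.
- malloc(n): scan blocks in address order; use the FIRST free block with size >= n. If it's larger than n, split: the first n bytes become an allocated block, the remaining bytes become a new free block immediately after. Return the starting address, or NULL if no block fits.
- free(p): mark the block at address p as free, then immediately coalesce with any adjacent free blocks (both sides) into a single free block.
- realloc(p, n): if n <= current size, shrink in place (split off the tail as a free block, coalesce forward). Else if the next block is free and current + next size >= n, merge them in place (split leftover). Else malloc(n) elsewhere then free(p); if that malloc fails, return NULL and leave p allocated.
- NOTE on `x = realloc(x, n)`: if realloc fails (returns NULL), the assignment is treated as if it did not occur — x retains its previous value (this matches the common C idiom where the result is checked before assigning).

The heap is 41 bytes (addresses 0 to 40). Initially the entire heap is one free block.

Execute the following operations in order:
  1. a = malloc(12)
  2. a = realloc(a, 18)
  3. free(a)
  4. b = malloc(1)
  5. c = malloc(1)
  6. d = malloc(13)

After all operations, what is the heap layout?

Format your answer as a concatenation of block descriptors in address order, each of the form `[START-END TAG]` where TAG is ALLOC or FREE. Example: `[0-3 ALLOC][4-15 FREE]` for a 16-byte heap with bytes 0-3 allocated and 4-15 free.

Op 1: a = malloc(12) -> a = 0; heap: [0-11 ALLOC][12-40 FREE]
Op 2: a = realloc(a, 18) -> a = 0; heap: [0-17 ALLOC][18-40 FREE]
Op 3: free(a) -> (freed a); heap: [0-40 FREE]
Op 4: b = malloc(1) -> b = 0; heap: [0-0 ALLOC][1-40 FREE]
Op 5: c = malloc(1) -> c = 1; heap: [0-0 ALLOC][1-1 ALLOC][2-40 FREE]
Op 6: d = malloc(13) -> d = 2; heap: [0-0 ALLOC][1-1 ALLOC][2-14 ALLOC][15-40 FREE]

Answer: [0-0 ALLOC][1-1 ALLOC][2-14 ALLOC][15-40 FREE]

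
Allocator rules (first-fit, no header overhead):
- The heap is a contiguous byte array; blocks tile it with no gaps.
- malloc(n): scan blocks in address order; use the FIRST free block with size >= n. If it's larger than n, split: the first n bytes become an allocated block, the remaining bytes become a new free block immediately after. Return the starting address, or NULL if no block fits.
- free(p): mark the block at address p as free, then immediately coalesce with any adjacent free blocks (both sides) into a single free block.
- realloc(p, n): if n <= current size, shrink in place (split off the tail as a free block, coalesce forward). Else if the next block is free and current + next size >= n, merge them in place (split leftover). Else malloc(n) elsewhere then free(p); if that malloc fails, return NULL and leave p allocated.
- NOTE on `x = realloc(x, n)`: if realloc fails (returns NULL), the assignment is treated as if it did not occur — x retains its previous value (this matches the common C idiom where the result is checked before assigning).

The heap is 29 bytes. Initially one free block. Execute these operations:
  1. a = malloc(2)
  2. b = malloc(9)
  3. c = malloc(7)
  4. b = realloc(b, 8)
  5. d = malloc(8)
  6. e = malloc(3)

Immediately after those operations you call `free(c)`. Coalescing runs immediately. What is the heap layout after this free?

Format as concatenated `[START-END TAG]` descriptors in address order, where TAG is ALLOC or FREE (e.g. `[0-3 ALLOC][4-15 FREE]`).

Op 1: a = malloc(2) -> a = 0; heap: [0-1 ALLOC][2-28 FREE]
Op 2: b = malloc(9) -> b = 2; heap: [0-1 ALLOC][2-10 ALLOC][11-28 FREE]
Op 3: c = malloc(7) -> c = 11; heap: [0-1 ALLOC][2-10 ALLOC][11-17 ALLOC][18-28 FREE]
Op 4: b = realloc(b, 8) -> b = 2; heap: [0-1 ALLOC][2-9 ALLOC][10-10 FREE][11-17 ALLOC][18-28 FREE]
Op 5: d = malloc(8) -> d = 18; heap: [0-1 ALLOC][2-9 ALLOC][10-10 FREE][11-17 ALLOC][18-25 ALLOC][26-28 FREE]
Op 6: e = malloc(3) -> e = 26; heap: [0-1 ALLOC][2-9 ALLOC][10-10 FREE][11-17 ALLOC][18-25 ALLOC][26-28 ALLOC]
free(c): c = 11 -> block [11-17 ALLOC]; mark free, coalesce with adjacent free neighbors -> [0-1 ALLOC][2-9 ALLOC][10-17 FREE][18-25 ALLOC][26-28 ALLOC]

Answer: [0-1 ALLOC][2-9 ALLOC][10-17 FREE][18-25 ALLOC][26-28 ALLOC]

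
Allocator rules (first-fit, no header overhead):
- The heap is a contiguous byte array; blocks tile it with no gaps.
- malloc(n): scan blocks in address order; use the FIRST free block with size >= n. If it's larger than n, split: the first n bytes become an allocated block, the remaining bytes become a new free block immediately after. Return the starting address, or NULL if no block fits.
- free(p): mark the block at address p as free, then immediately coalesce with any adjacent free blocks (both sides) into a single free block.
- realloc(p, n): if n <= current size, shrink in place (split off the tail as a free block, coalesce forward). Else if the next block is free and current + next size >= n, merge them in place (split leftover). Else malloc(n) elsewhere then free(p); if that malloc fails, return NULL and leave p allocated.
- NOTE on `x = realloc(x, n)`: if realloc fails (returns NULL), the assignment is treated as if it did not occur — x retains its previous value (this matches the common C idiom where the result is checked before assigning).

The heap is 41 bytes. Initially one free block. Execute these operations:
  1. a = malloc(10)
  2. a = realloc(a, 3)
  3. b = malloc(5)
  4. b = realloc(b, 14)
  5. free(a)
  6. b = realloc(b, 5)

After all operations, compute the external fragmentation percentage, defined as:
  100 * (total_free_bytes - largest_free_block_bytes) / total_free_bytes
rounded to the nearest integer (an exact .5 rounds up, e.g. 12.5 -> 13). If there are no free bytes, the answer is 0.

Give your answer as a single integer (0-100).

Op 1: a = malloc(10) -> a = 0; heap: [0-9 ALLOC][10-40 FREE]
Op 2: a = realloc(a, 3) -> a = 0; heap: [0-2 ALLOC][3-40 FREE]
Op 3: b = malloc(5) -> b = 3; heap: [0-2 ALLOC][3-7 ALLOC][8-40 FREE]
Op 4: b = realloc(b, 14) -> b = 3; heap: [0-2 ALLOC][3-16 ALLOC][17-40 FREE]
Op 5: free(a) -> (freed a); heap: [0-2 FREE][3-16 ALLOC][17-40 FREE]
Op 6: b = realloc(b, 5) -> b = 3; heap: [0-2 FREE][3-7 ALLOC][8-40 FREE]
Free blocks: [3 33] total_free=36 largest=33 -> 100*(36-33)/36 = 300/36 ≈ 8.333 -> rounds to 8

Answer: 8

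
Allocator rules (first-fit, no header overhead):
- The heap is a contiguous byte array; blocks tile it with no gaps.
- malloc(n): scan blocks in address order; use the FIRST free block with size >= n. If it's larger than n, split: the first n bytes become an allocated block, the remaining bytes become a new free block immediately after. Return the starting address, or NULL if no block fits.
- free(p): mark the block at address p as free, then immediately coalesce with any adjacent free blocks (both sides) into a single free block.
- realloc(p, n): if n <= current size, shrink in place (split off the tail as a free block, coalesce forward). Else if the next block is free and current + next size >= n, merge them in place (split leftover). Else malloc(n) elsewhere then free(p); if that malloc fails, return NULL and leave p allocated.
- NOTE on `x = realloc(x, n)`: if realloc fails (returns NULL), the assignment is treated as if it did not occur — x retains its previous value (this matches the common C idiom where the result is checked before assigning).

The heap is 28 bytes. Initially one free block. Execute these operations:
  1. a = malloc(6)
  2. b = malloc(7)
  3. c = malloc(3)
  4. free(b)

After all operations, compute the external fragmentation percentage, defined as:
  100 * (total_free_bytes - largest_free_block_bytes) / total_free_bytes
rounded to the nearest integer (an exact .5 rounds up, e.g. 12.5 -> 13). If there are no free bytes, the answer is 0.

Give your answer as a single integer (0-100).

Op 1: a = malloc(6) -> a = 0; heap: [0-5 ALLOC][6-27 FREE]
Op 2: b = malloc(7) -> b = 6; heap: [0-5 ALLOC][6-12 ALLOC][13-27 FREE]
Op 3: c = malloc(3) -> c = 13; heap: [0-5 ALLOC][6-12 ALLOC][13-15 ALLOC][16-27 FREE]
Op 4: free(b) -> (freed b); heap: [0-5 ALLOC][6-12 FREE][13-15 ALLOC][16-27 FREE]
Free blocks: [7 12] total_free=19 largest=12 -> 100*(19-12)/19 = 700/19 ≈ 36.842 -> rounds to 37

Answer: 37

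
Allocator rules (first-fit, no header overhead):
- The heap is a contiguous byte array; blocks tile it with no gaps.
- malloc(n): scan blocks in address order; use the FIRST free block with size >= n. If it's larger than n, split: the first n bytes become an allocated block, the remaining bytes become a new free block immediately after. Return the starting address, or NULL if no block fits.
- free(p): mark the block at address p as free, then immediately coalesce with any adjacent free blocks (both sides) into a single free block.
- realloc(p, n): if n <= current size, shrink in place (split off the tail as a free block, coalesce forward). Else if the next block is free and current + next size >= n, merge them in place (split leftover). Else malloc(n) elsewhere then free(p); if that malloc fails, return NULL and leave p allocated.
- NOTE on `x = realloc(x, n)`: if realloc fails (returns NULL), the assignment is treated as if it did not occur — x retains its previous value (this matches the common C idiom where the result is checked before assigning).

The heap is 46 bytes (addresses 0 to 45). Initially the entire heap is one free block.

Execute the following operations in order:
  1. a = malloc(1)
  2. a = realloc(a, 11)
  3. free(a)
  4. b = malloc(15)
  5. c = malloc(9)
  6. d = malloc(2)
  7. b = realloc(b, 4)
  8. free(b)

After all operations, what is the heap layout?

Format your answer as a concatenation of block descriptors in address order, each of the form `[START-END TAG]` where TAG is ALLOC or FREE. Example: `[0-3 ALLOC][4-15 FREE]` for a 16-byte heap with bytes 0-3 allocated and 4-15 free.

Op 1: a = malloc(1) -> a = 0; heap: [0-0 ALLOC][1-45 FREE]
Op 2: a = realloc(a, 11) -> a = 0; heap: [0-10 ALLOC][11-45 FREE]
Op 3: free(a) -> (freed a); heap: [0-45 FREE]
Op 4: b = malloc(15) -> b = 0; heap: [0-14 ALLOC][15-45 FREE]
Op 5: c = malloc(9) -> c = 15; heap: [0-14 ALLOC][15-23 ALLOC][24-45 FREE]
Op 6: d = malloc(2) -> d = 24; heap: [0-14 ALLOC][15-23 ALLOC][24-25 ALLOC][26-45 FREE]
Op 7: b = realloc(b, 4) -> b = 0; heap: [0-3 ALLOC][4-14 FREE][15-23 ALLOC][24-25 ALLOC][26-45 FREE]
Op 8: free(b) -> (freed b); heap: [0-14 FREE][15-23 ALLOC][24-25 ALLOC][26-45 FREE]

Answer: [0-14 FREE][15-23 ALLOC][24-25 ALLOC][26-45 FREE]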